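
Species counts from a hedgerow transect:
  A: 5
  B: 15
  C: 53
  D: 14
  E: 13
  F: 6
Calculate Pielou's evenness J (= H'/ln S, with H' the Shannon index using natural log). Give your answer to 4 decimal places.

0.8118

Total N = 5+15+53+14+13+6 = 106, so the proportions are 0.04717, 0.141509, 0.5, 0.132075, 0.122642, 0.056604 (working shown to 6 dp, full precision carried).
H' = −Σ pᵢ ln pᵢ = −((-0.144057) + (-0.276706) + (-0.346574) + (-0.267371) + (-0.257362) + (-0.162548)) = 1.454617.
With S = 6 species, ln S = 1.791759, so J = 1.454617/1.791759 = 0.811837, i.e. 0.8118 to 4 decimal places.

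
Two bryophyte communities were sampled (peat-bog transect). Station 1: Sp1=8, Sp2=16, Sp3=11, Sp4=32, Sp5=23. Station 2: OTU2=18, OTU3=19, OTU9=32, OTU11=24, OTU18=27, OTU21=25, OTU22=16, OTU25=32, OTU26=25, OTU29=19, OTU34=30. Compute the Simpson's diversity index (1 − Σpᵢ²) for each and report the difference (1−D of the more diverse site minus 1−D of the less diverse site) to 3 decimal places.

0.151

Station 1: N=90, proportions 0.088889, 0.177778, 0.122222, 0.355556, 0.255556, giving 1−D = 0.753827 (working shown to 6 dp, full precision carried).
Station 2: N=267, proportions 0.067416, 0.071161, 0.11985, 0.089888, 0.101124, 0.093633, 0.059925, 0.11985, 0.093633, 0.071161, 0.11236, giving 1−D = 0.904543.
Difference = |0.753827 − 0.904543| = 0.150716, i.e. 0.151 to 3 decimal places.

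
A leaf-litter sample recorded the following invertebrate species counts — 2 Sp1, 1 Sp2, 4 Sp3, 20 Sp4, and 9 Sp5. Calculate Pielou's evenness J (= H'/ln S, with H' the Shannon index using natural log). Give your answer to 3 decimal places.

Total N = 2+1+4+20+9 = 36, so the proportions are 0.05556, 0.02778, 0.11111, 0.55556, 0.25 (working shown to 5 dp, full precision carried).
H' = −Σ pᵢ ln pᵢ = −((-0.16058) + (-0.09954) + (-0.24414) + (-0.32655) + (-0.34657)) = 1.17738.
With S = 5 species, ln S = 1.60944, so J = 1.17738/1.60944 = 0.73154, i.e. 0.732 to 3 decimal places.

0.732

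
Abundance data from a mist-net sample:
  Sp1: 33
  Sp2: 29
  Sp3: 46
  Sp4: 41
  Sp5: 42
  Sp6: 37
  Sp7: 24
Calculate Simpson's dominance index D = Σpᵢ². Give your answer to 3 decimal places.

0.149

Total N = 33+29+46+41+42+37+24 = 252, so the proportions are 0.13095, 0.11508, 0.18254, 0.1627, 0.16667, 0.14683, 0.09524 (working shown to 5 dp, full precision carried).
D = 0.13095² + 0.11508² + 0.18254² + 0.1627² + 0.16667² + 0.14683² + 0.09524² = 0.01715 + 0.01324 + 0.03332 + 0.02647 + 0.02778 + 0.02156 + 0.00907 = 0.14859.
To 3 decimal places, D = 0.149.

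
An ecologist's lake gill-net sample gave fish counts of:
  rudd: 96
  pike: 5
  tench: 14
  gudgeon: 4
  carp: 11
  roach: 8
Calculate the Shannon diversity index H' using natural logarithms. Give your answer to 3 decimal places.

Total N = 96+5+14+4+11+8 = 138, so the proportions are 0.69565, 0.03623, 0.10145, 0.02899, 0.07971, 0.05797 (working shown to 5 dp, full precision carried).
Each pᵢ ln pᵢ term: 0.69565×(-0.36291)=-0.25246, 0.03623×(-3.31782)=-0.12021, 0.10145×(-2.28820)=-0.23214, 0.02899×(-3.54096)=-0.10264, 0.07971×(-2.52936)=-0.20162, 0.05797×(-2.84781)=-0.16509.
Sum = -1.07415, so H' = 1.074.

1.074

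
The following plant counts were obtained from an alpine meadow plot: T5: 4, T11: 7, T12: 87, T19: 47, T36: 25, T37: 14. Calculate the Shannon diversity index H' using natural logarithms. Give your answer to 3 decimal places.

Total N = 4+7+87+47+25+14 = 184, so the proportions are 0.02174, 0.03804, 0.47283, 0.25543, 0.13587, 0.07609 (working shown to 5 dp, full precision carried).
Each pᵢ ln pᵢ term: 0.02174×(-3.82864)=-0.08323, 0.03804×(-3.26903)=-0.12437, 0.47283×(-0.74903)=-0.35416, 0.25543×(-1.36479)=-0.34861, 0.13587×(-1.99606)=-0.27120, 0.07609×(-2.57588)=-0.19599.
Sum = -1.37757, so H' = 1.378.

1.378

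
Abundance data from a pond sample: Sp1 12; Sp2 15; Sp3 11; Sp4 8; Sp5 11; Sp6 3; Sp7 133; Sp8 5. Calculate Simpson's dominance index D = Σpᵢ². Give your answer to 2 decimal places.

Total N = 12+15+11+8+11+3+133+5 = 198, so the proportions are 0.0606, 0.0758, 0.0556, 0.0404, 0.0556, 0.0152, 0.6717, 0.0253 (working shown to 4 dp, full precision carried).
D = 0.0606² + 0.0758² + 0.0556² + 0.0404² + 0.0556² + 0.0152² + 0.6717² + 0.0253² = 0.0037 + 0.0057 + 0.0031 + 0.0016 + 0.0031 + 0.0002 + 0.4512 + 0.0006 = 0.4693.
To 2 decimal places, D = 0.47.

0.47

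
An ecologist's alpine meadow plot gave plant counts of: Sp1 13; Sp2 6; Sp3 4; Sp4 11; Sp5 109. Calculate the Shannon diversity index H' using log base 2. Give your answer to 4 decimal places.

Total N = 13+6+4+11+109 = 143, so the proportions are 0.090909, 0.041958, 0.027972, 0.076923, 0.762238 (working shown to 6 dp, full precision carried).
Each pᵢ log₂ pᵢ term: 0.090909×(-3.459432)=-0.314494, 0.041958×(-4.574909)=-0.191954, 0.027972×(-5.159871)=-0.144332, 0.076923×(-3.700440)=-0.284649, 0.762238×(-0.391687)=-0.298559.
Sum = -1.233988, so H' = 1.2340.

1.2340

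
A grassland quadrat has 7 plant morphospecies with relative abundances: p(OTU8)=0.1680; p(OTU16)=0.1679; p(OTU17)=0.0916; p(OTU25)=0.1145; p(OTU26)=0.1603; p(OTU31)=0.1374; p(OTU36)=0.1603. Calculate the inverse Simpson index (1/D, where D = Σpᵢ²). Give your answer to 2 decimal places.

6.75

D = 0.168² + 0.1679² + 0.0916² + 0.1145² + 0.1603² + 0.1374² + 0.1603² = 0.028224 + 0.028190 + 0.008391 + 0.013110 + 0.025696 + 0.018879 + 0.025696 = 0.148186 (working shown to 6 dp, full precision carried).
So 1/D = 6.7483, i.e. 6.75 to 2 decimal places.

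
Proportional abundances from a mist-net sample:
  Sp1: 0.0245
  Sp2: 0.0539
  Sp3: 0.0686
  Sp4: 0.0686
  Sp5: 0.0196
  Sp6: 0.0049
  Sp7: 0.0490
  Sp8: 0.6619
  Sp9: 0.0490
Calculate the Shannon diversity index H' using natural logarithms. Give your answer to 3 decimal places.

Each pᵢ ln pᵢ term (working shown to 5 dp, full precision carried): 0.0245×(-3.70908)=-0.09087, 0.0539×(-2.92062)=-0.15742, 0.0686×(-2.67946)=-0.18381, 0.0686×(-2.67946)=-0.18381, 0.0196×(-3.93223)=-0.07707, 0.0049×(-5.31852)=-0.02606, 0.049×(-3.01593)=-0.14778, 0.6619×(-0.41264)=-0.27313, 0.049×(-3.01593)=-0.14778.
Sum = -1.28774, so H' = 1.288.

1.288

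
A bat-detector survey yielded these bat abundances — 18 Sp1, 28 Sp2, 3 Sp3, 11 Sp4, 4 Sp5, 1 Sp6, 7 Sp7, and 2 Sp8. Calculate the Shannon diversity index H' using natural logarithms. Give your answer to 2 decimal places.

Total N = 18+28+3+11+4+1+7+2 = 74, so the proportions are 0.2432, 0.3784, 0.0405, 0.1486, 0.0541, 0.0135, 0.0946, 0.027 (working shown to 4 dp, full precision carried).
Each pᵢ ln pᵢ term: 0.2432×(-1.4137)=-0.3439, 0.3784×(-0.9719)=-0.3677, 0.0405×(-3.2055)=-0.1300, 0.1486×(-1.9062)=-0.2833, 0.0541×(-2.9178)=-0.1577, 0.0135×(-4.3041)=-0.0582, 0.0946×(-2.3582)=-0.2231, 0.027×(-3.6109)=-0.0976.
Sum = -1.6614, so H' = 1.66.

1.66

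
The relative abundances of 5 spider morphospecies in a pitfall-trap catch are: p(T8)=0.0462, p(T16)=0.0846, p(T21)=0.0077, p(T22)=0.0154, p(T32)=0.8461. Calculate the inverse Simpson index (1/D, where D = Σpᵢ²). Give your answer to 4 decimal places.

1.3784

D = 0.0462² + 0.0846² + 0.0077² + 0.0154² + 0.8461² = 0.0021344 + 0.0071572 + 0.0000593 + 0.0002372 + 0.7158852 = 0.7254733 (working shown to 7 dp, full precision carried).
So 1/D = 1.378411, i.e. 1.3784 to 4 decimal places.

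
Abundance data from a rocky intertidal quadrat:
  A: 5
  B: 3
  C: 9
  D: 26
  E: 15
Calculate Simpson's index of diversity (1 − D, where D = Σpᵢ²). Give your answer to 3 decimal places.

0.698

Total N = 5+3+9+26+15 = 58, so the proportions are 0.08621, 0.05172, 0.15517, 0.44828, 0.25862 (working shown to 5 dp, full precision carried).
D = 0.08621² + 0.05172² + 0.15517² + 0.44828² + 0.25862² = 0.00743 + 0.00268 + 0.02408 + 0.20095 + 0.06688 = 0.30202.
So 1 − D = 0.69798, i.e. 0.698 to 3 decimal places.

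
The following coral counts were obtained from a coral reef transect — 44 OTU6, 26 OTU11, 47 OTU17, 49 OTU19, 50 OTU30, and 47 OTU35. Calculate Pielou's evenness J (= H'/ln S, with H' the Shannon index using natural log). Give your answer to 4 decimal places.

Total N = 44+26+47+49+50+47 = 263, so the proportions are 0.1673, 0.098859, 0.178707, 0.186312, 0.190114, 0.178707 (working shown to 6 dp, full precision carried).
H' = −Σ pᵢ ln pᵢ = −((-0.299127) + (-0.228766) + (-0.307735) + (-0.313066) + (-0.315614) + (-0.307735)) = 1.772043.
With S = 6 species, ln S = 1.791759, so J = 1.772043/1.791759 = 0.988996, i.e. 0.9890 to 4 decimal places.

0.9890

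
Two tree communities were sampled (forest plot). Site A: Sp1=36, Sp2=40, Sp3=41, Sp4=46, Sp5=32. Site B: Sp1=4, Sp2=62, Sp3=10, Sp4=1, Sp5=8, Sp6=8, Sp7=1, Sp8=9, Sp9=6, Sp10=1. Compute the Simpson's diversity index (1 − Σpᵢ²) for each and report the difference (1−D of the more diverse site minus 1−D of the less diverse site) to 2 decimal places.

Site A: N=195, proportions 0.18462, 0.20513, 0.21026, 0.2359, 0.1641, giving 1−D = 0.79705 (working shown to 5 dp, full precision carried).
Site B: N=110, proportions 0.03636, 0.56364, 0.09091, 0.00909, 0.07273, 0.07273, 0.00909, 0.08182, 0.05455, 0.00909, giving 1−D = 0.65223.
Difference = |0.79705 − 0.65223| = 0.14482, i.e. 0.14 to 2 decimal places.

0.14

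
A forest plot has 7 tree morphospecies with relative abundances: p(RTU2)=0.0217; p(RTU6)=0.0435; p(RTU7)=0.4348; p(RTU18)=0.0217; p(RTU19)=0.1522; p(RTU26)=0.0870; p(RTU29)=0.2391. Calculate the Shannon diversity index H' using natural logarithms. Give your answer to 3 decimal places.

Each pᵢ ln pᵢ term (working shown to 5 dp, full precision carried): 0.0217×(-3.83044)=-0.08312, 0.0435×(-3.13499)=-0.13637, 0.4348×(-0.83287)=-0.36213, 0.0217×(-3.83044)=-0.08312, 0.1522×(-1.88256)=-0.28653, 0.087×(-2.44185)=-0.21244, 0.2391×(-1.43087)=-0.34212.
Sum = -1.50583, so H' = 1.506.

1.506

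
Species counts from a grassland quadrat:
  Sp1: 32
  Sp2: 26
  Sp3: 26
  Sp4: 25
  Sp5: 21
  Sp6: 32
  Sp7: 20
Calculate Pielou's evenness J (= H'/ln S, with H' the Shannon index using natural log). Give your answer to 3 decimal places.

Total N = 32+26+26+25+21+32+20 = 182, so the proportions are 0.17582, 0.14286, 0.14286, 0.13736, 0.11538, 0.17582, 0.10989 (working shown to 5 dp, full precision carried).
H' = −Σ pᵢ ln pᵢ = −((-0.30563) + (-0.27799) + (-0.27799) + (-0.27268) + (-0.24917) + (-0.30563) + (-0.24267)) = 1.93176.
With S = 7 species, ln S = 1.94591, so J = 1.93176/1.94591 = 0.99273, i.e. 0.993 to 3 decimal places.

0.993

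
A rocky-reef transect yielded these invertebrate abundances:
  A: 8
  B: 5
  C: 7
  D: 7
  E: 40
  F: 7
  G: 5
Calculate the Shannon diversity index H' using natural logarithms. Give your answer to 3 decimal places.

Total N = 8+5+7+7+40+7+5 = 79, so the proportions are 0.10127, 0.06329, 0.08861, 0.08861, 0.50633, 0.08861, 0.06329 (working shown to 5 dp, full precision carried).
Each pᵢ ln pᵢ term: 0.10127×(-2.29001)=-0.23190, 0.06329×(-2.76001)=-0.17468, 0.08861×(-2.42354)=-0.21474, 0.08861×(-2.42354)=-0.21474, 0.50633×(-0.68057)=-0.34459, 0.08861×(-2.42354)=-0.21474, 0.06329×(-2.76001)=-0.17468.
Sum = -1.57009, so H' = 1.570.

1.570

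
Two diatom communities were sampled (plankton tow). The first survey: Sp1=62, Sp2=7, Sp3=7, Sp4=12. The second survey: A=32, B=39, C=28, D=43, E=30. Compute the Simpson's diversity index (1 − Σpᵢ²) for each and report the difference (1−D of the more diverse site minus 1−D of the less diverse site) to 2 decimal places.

0.32

The first survey: N=88, proportions 0.7045, 0.0795, 0.0795, 0.1364, giving 1−D = 0.4724 (working shown to 4 dp, full precision carried).
The second survey: N=172, proportions 0.186, 0.2267, 0.1628, 0.25, 0.1744, giving 1−D = 0.7946.
Difference = |0.4724 − 0.7946| = 0.3222, i.e. 0.32 to 2 decimal places.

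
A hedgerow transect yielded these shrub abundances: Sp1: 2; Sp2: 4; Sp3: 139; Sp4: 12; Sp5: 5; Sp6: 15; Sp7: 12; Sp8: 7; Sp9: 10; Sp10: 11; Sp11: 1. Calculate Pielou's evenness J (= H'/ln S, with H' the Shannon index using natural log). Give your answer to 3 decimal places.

Total N = 2+4+139+12+5+15+12+7+10+11+1 = 218, so the proportions are 0.00917, 0.01835, 0.63761, 0.05505, 0.02294, 0.06881, 0.05505, 0.03211, 0.04587, 0.05046, 0.00459 (working shown to 5 dp, full precision carried).
H' = −Σ pᵢ ln pᵢ = −((-0.04304) + (-0.07336) + (-0.28694) + (-0.15961) + (-0.08658) + (-0.18416) + (-0.15961) + (-0.11041) + (-0.14137) + (-0.15070) + (-0.02470)) = 1.42049.
With S = 11 species, ln S = 2.39790, so J = 1.42049/2.39790 = 0.59239, i.e. 0.592 to 3 decimal places.

0.592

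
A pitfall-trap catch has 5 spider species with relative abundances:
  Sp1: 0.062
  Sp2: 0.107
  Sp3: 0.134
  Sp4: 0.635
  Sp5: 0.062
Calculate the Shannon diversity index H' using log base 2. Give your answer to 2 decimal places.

Each pᵢ log₂ pᵢ term (working shown to 4 dp, full precision carried): 0.062×(-4.0116)=-0.2487, 0.107×(-3.2243)=-0.3450, 0.134×(-2.8997)=-0.3886, 0.635×(-0.6552)=-0.4160, 0.062×(-4.0116)=-0.2487.
Sum = -1.6470, so H' = 1.65.

1.65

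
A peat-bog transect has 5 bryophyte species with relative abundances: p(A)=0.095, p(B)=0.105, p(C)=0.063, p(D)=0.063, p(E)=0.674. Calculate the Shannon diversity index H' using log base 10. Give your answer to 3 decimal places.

Each pᵢ log₁₀ pᵢ term (working shown to 5 dp, full precision carried): 0.095×(-1.02228)=-0.09712, 0.105×(-0.97881)=-0.10278, 0.063×(-1.20066)=-0.07564, 0.063×(-1.20066)=-0.07564, 0.674×(-0.17134)=-0.11548.
Sum = -0.46666, so H' = 0.467.

0.467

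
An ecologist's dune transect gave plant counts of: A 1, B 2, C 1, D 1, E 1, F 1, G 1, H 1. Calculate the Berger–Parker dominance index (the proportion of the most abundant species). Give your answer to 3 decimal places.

0.222

Total N = 1+2+1+1+1+1+1+1 = 9, so the proportions are 0.11111, 0.22222, 0.11111, 0.11111, 0.11111, 0.11111, 0.11111, 0.11111 (working shown to 5 dp, full precision carried).
The largest proportion is 0.22222, i.e. d = 0.222 to 3 decimal places.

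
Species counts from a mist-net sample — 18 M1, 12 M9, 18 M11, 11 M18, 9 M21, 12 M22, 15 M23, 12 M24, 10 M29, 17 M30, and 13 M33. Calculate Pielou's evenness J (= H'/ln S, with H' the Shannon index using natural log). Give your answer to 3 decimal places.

0.989

Total N = 18+12+18+11+9+12+15+12+10+17+13 = 147, so the proportions are 0.12245, 0.08163, 0.12245, 0.07483, 0.06122, 0.08163, 0.10204, 0.08163, 0.06803, 0.11565, 0.08844 (working shown to 5 dp, full precision carried).
H' = −Σ pᵢ ln pᵢ = −((-0.25715) + (-0.20453) + (-0.25715) + (-0.19400) + (-0.17101) + (-0.20453) + (-0.23290) + (-0.20453) + (-0.18285) + (-0.24947) + (-0.21450)) = 2.37263.
With S = 11 species, ln S = 2.39790, so J = 2.37263/2.39790 = 0.98946, i.e. 0.989 to 3 decimal places.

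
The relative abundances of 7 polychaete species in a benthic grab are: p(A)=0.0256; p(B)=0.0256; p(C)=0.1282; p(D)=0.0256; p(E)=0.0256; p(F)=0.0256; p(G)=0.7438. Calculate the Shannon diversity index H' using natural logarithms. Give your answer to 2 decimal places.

0.95

Each pᵢ ln pᵢ term (working shown to 4 dp, full precision carried): 0.0256×(-3.6652)=-0.0938, 0.0256×(-3.6652)=-0.0938, 0.1282×(-2.0542)=-0.2633, 0.0256×(-3.6652)=-0.0938, 0.0256×(-3.6652)=-0.0938, 0.0256×(-3.6652)=-0.0938, 0.7438×(-0.2960)=-0.2202.
Sum = -0.9526, so H' = 0.95.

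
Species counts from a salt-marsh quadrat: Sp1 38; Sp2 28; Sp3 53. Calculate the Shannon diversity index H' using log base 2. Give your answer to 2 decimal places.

Total N = 38+28+53 = 119, so the proportions are 0.3193, 0.2353, 0.4454 (working shown to 4 dp, full precision carried).
Each pᵢ log₂ pᵢ term: 0.3193×(-1.6469)=-0.5259, 0.2353×(-2.0875)=-0.4912, 0.4454×(-1.1669)=-0.5197.
Sum = -1.5368, so H' = 1.54.

1.54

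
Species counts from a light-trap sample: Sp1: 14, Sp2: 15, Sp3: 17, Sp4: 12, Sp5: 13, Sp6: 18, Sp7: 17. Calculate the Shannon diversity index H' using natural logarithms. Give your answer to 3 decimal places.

Total N = 14+15+17+12+13+18+17 = 106, so the proportions are 0.13208, 0.14151, 0.16038, 0.11321, 0.12264, 0.16981, 0.16038 (working shown to 5 dp, full precision carried).
Each pᵢ ln pᵢ term: 0.13208×(-2.02438)=-0.26737, 0.14151×(-1.95539)=-0.27671, 0.16038×(-1.83023)=-0.29353, 0.11321×(-2.17853)=-0.24663, 0.12264×(-2.09849)=-0.25736, 0.16981×(-1.77307)=-0.30109, 0.16038×(-1.83023)=-0.29353.
Sum = -1.93621, so H' = 1.936.

1.936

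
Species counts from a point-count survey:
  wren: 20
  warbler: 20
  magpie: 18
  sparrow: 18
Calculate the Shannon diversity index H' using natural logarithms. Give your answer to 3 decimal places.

Total N = 20+20+18+18 = 76, so the proportions are 0.26316, 0.26316, 0.23684, 0.23684 (working shown to 5 dp, full precision carried).
Each pᵢ ln pᵢ term: 0.26316×(-1.33500)=-0.35132, 0.26316×(-1.33500)=-0.35132, 0.23684×(-1.44036)=-0.34114, 0.23684×(-1.44036)=-0.34114.
Sum = -1.38491, so H' = 1.385.

1.385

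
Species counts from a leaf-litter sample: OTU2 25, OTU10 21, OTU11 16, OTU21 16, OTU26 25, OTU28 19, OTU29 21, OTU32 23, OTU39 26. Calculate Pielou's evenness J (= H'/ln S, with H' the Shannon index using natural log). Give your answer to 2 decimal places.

0.99

Total N = 25+21+16+16+25+19+21+23+26 = 192, so the proportions are 0.1302, 0.1094, 0.0833, 0.0833, 0.1302, 0.099, 0.1094, 0.1198, 0.1354 (working shown to 4 dp, full precision carried).
H' = −Σ pᵢ ln pᵢ = −((-0.2654) + (-0.2420) + (-0.2071) + (-0.2071) + (-0.2654) + (-0.2289) + (-0.2420) + (-0.2542) + (-0.2708)) = 2.1830.
With S = 9 species, ln S = 2.1972, so J = 2.1830/2.1972 = 0.9935, i.e. 0.99 to 2 decimal places.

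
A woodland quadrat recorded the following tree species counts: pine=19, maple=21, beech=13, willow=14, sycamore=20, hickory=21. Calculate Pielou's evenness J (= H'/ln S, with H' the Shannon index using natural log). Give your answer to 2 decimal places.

Total N = 19+21+13+14+20+21 = 108, so the proportions are 0.1759, 0.1944, 0.1204, 0.1296, 0.1852, 0.1944 (working shown to 4 dp, full precision carried).
H' = −Σ pᵢ ln pᵢ = −((-0.3057) + (-0.3184) + (-0.2548) + (-0.2648) + (-0.3123) + (-0.3184)) = 1.7745.
With S = 6 species, ln S = 1.7918, so J = 1.7745/1.7918 = 0.9904, i.e. 0.99 to 2 decimal places.

0.99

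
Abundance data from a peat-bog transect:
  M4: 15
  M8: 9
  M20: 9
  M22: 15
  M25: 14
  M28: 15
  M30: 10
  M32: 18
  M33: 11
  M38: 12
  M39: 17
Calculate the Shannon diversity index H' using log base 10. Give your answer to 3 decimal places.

1.030

Total N = 15+9+9+15+14+15+10+18+11+12+17 = 145, so the proportions are 0.10345, 0.06207, 0.06207, 0.10345, 0.09655, 0.10345, 0.06897, 0.12414, 0.07586, 0.08276, 0.11724 (working shown to 5 dp, full precision carried).
Each pᵢ log₁₀ pᵢ term: 0.10345×(-0.98528)=-0.10193, 0.06207×(-1.20713)=-0.07493, 0.06207×(-1.20713)=-0.07493, 0.10345×(-0.98528)=-0.10193, 0.09655×(-1.01524)=-0.09802, 0.10345×(-0.98528)=-0.10193, 0.06897×(-1.16137)=-0.08009, 0.12414×(-0.90610)=-0.11248, 0.07586×(-1.11998)=-0.08496, 0.08276×(-1.08219)=-0.08956, 0.11724×(-0.93092)=-0.10914.
Sum = -1.02989, so H' = 1.030.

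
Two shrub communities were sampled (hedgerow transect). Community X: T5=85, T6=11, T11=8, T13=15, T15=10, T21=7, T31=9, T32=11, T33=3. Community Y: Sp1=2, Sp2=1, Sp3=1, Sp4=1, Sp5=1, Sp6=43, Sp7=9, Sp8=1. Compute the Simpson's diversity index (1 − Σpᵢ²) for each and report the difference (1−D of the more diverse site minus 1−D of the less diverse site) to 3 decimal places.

0.241

Community X: N=159, proportions 0.5345912, 0.0691824, 0.0503145, 0.0943396, 0.0628931, 0.0440252, 0.0566038, 0.0691824, 0.0188679, giving 1−D = 0.6837546 (working shown to 7 dp, full precision carried).
Community Y: N=59, proportions 0.0338983, 0.0169492, 0.0169492, 0.0169492, 0.0169492, 0.7288136, 0.1525424, 0.0169492, giving 1−D = 0.4429762.
Difference = |0.6837546 − 0.4429762| = 0.2407784, i.e. 0.241 to 3 decimal places.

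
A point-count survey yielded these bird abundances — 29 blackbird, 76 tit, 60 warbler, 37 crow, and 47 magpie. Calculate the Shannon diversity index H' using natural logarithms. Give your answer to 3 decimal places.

1.554

Total N = 29+76+60+37+47 = 249, so the proportions are 0.11647, 0.30522, 0.24096, 0.14859, 0.18876 (working shown to 5 dp, full precision carried).
Each pᵢ ln pᵢ term: 0.11647×(-2.15016)=-0.25042, 0.30522×(-1.18672)=-0.36221, 0.24096×(-1.42311)=-0.34292, 0.14859×(-1.90653)=-0.28330, 0.18876×(-1.66731)=-0.31471.
Sum = -1.55356, so H' = 1.554.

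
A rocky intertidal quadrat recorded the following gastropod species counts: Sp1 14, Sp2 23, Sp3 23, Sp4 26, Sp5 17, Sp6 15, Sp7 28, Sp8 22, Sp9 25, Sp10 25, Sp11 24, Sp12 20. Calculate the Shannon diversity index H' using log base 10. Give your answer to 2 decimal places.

Total N = 14+23+23+26+17+15+28+22+25+25+24+20 = 262, so the proportions are 0.0534, 0.0878, 0.0878, 0.0992, 0.0649, 0.0573, 0.1069, 0.084, 0.0954, 0.0954, 0.0916, 0.0763 (working shown to 4 dp, full precision carried).
Each pᵢ log₁₀ pᵢ term: 0.0534×(-1.2722)=-0.0680, 0.0878×(-1.0566)=-0.0928, 0.0878×(-1.0566)=-0.0928, 0.0992×(-1.0033)=-0.0996, 0.0649×(-1.1879)=-0.0771, 0.0573×(-1.2422)=-0.0711, 0.1069×(-0.9711)=-0.1038, 0.084×(-1.0759)=-0.0903, 0.0954×(-1.0204)=-0.0974, 0.0954×(-1.0204)=-0.0974, 0.0916×(-1.0381)=-0.0951, 0.0763×(-1.1173)=-0.0853.
Sum = -1.0705, so H' = 1.07.

1.07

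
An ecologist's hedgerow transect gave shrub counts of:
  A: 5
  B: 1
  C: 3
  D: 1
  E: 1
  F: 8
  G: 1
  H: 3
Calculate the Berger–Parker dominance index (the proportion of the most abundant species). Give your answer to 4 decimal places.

Total N = 5+1+3+1+1+8+1+3 = 23, so the proportions are 0.217391, 0.043478, 0.130435, 0.043478, 0.043478, 0.347826, 0.043478, 0.130435 (working shown to 6 dp, full precision carried).
The largest proportion is 0.347826, i.e. d = 0.3478 to 4 decimal places.

0.3478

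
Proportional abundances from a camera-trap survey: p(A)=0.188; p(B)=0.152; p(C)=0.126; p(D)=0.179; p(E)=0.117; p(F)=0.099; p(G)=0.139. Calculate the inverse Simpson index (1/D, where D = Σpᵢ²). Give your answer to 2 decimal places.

D = 0.188² + 0.152² + 0.126² + 0.179² + 0.117² + 0.099² + 0.139² = 0.035344 + 0.023104 + 0.015876 + 0.032041 + 0.013689 + 0.009801 + 0.019321 = 0.149176 (working shown to 6 dp, full precision carried).
So 1/D = 6.7035, i.e. 6.70 to 2 decimal places.

6.70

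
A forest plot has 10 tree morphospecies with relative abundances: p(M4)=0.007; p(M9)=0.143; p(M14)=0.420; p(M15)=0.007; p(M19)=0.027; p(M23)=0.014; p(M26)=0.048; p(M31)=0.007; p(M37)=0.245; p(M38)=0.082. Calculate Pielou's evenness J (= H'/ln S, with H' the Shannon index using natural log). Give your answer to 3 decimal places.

H' = −Σ pᵢ ln pᵢ = −((-0.03473) + (-0.27812) + (-0.36435) + (-0.03473) + (-0.09752) + (-0.05976) + (-0.14575) + (-0.03473) + (-0.34459) + (-0.20508)) = 1.59939 (working shown to 5 dp, full precision carried).
With S = 10 species, ln S = 2.30259, so J = 1.59939/2.30259 = 0.69460, i.e. 0.695 to 3 decimal places.

0.695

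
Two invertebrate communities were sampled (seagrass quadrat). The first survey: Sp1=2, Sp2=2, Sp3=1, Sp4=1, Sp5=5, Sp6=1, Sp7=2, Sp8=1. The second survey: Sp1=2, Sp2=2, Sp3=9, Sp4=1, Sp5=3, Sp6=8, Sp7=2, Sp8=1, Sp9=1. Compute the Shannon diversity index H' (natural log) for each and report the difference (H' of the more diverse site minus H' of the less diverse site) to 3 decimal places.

0.040

The first survey: N=15, proportions 0.13333, 0.13333, 0.06667, 0.06667, 0.33333, 0.06667, 0.13333, 0.06667, giving H' = 1.89431 (working shown to 5 dp, full precision carried).
The second survey: N=29, proportions 0.06897, 0.06897, 0.31034, 0.03448, 0.10345, 0.27586, 0.06897, 0.03448, 0.03448, giving H' = 1.85470.
Difference = |1.89431 − 1.85470| = 0.03961, i.e. 0.040 to 3 decimal places.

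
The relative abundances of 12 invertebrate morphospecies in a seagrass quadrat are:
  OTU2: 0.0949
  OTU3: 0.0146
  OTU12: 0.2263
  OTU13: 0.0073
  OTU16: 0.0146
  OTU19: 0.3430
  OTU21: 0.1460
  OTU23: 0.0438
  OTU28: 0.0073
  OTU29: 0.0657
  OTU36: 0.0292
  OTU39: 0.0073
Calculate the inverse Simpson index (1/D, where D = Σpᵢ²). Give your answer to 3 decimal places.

4.834

D = 0.0949² + 0.0146² + 0.2263² + 0.0073² + 0.0146² + 0.343² + 0.146² + 0.0438² + 0.0073² + 0.0657² + 0.0292² + 0.0073² = 0.0090060 + 0.0002132 + 0.0512117 + 0.0000533 + 0.0002132 + 0.1176490 + 0.0213160 + 0.0019184 + 0.0000533 + 0.0043165 + 0.0008526 + 0.0000533 = 0.2068565 (working shown to 7 dp, full precision carried).
So 1/D = 4.83427, i.e. 4.834 to 3 decimal places.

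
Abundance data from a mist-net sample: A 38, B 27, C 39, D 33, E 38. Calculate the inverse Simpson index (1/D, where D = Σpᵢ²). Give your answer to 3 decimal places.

4.918

Total N = 38+27+39+33+38 = 175, so the proportions are 0.2171429, 0.1542857, 0.2228571, 0.1885714, 0.2171429 (working shown to 7 dp, full precision carried).
D = 0.2171429² + 0.1542857² + 0.2228571² + 0.1885714² + 0.2171429² = 0.0471510 + 0.0238041 + 0.0496653 + 0.0355592 + 0.0471510 = 0.2033306.
So 1/D = 4.91810, i.e. 4.918 to 3 decimal places.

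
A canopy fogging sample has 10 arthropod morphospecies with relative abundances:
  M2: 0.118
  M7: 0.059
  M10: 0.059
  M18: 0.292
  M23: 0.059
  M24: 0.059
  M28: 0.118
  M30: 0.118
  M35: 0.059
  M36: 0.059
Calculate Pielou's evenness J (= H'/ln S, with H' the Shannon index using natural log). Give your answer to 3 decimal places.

0.920

H' = −Σ pᵢ ln pᵢ = −((-0.25217) + (-0.16698) + (-0.16698) + (-0.35945) + (-0.16698) + (-0.16698) + (-0.25217) + (-0.25217) + (-0.16698) + (-0.16698)) = 2.11787 (working shown to 5 dp, full precision carried).
With S = 10 species, ln S = 2.30259, so J = 2.11787/2.30259 = 0.91978, i.e. 0.920 to 3 decimal places.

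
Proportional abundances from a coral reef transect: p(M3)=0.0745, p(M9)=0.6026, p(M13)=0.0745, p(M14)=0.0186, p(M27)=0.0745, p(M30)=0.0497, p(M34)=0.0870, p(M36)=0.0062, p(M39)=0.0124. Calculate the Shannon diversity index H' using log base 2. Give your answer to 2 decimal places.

2.03

Each pᵢ log₂ pᵢ term (working shown to 4 dp, full precision carried): 0.0745×(-3.7466)=-0.2791, 0.6026×(-0.7307)=-0.4403, 0.0745×(-3.7466)=-0.2791, 0.0186×(-5.7486)=-0.1069, 0.0745×(-3.7466)=-0.2791, 0.0497×(-4.3306)=-0.2152, 0.087×(-3.5228)=-0.3065, 0.0062×(-7.3335)=-0.0455, 0.0124×(-6.3335)=-0.0785.
Sum = -2.0303, so H' = 2.03.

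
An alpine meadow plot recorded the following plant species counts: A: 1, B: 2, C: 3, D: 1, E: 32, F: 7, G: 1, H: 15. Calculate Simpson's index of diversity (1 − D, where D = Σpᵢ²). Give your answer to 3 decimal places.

0.658

Total N = 1+2+3+1+32+7+1+15 = 62, so the proportions are 0.01613, 0.03226, 0.04839, 0.01613, 0.51613, 0.1129, 0.01613, 0.24194 (working shown to 5 dp, full precision carried).
D = 0.01613² + 0.03226² + 0.04839² + 0.01613² + 0.51613² + 0.1129² + 0.01613² + 0.24194² = 0.00026 + 0.00104 + 0.00234 + 0.00026 + 0.26639 + 0.01275 + 0.00026 + 0.05853 = 0.34183.
So 1 − D = 0.65817, i.e. 0.658 to 3 decimal places.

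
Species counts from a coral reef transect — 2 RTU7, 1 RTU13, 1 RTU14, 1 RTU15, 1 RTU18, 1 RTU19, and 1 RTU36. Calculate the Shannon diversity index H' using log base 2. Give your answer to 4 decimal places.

Total N = 2+1+1+1+1+1+1 = 8, so the proportions are 0.25, 0.125, 0.125, 0.125, 0.125, 0.125, 0.125 (working shown to 6 dp, full precision carried).
Each pᵢ log₂ pᵢ term: 0.25×(-2.000000)=-0.500000, 0.125×(-3.000000)=-0.375000, 0.125×(-3.000000)=-0.375000, 0.125×(-3.000000)=-0.375000, 0.125×(-3.000000)=-0.375000, 0.125×(-3.000000)=-0.375000, 0.125×(-3.000000)=-0.375000.
Sum = -2.750000, so H' = 2.7500.

2.7500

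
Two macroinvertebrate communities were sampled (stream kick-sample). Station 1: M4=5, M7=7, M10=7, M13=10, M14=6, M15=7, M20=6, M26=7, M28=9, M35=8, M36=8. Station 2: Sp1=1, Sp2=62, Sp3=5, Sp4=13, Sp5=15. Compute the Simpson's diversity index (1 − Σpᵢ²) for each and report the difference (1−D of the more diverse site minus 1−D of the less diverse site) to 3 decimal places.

0.369

Station 1: N=80, proportions 0.0625, 0.0875, 0.0875, 0.125, 0.075, 0.0875, 0.075, 0.0875, 0.1125, 0.1, 0.1, giving 1−D = 0.90594 (working shown to 5 dp, full precision carried).
Station 2: N=96, proportions 0.01042, 0.64583, 0.05208, 0.13542, 0.15625, giving 1−D = 0.53733.
Difference = |0.90594 − 0.53733| = 0.36861, i.e. 0.369 to 3 decimal places.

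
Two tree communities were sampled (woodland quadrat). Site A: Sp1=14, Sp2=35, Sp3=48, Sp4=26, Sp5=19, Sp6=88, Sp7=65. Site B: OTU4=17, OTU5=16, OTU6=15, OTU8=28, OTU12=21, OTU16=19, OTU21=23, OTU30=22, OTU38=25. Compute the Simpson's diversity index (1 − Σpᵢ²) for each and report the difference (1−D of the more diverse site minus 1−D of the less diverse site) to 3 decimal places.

Site A: N=295, proportions 0.04746, 0.11864, 0.16271, 0.08814, 0.06441, 0.29831, 0.22034, giving 1−D = 0.80774 (working shown to 5 dp, full precision carried).
Site B: N=186, proportions 0.0914, 0.08602, 0.08065, 0.15054, 0.1129, 0.10215, 0.12366, 0.11828, 0.13441, giving 1−D = 0.88455.
Difference = |0.80774 − 0.88455| = 0.07681, i.e. 0.077 to 3 decimal places.

0.077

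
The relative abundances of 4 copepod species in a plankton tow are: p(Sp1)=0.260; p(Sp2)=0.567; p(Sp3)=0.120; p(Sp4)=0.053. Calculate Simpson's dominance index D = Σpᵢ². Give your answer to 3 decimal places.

D = 0.26² + 0.567² + 0.12² + 0.053² = 0.06760 + 0.32149 + 0.01440 + 0.00281 = 0.40630 (working shown to 5 dp, full precision carried).
To 3 decimal places, D = 0.406.

0.406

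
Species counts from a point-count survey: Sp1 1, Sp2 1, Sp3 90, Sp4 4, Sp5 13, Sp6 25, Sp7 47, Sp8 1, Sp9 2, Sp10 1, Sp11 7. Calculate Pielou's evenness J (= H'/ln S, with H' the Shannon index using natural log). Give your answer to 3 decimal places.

0.628

Total N = 1+1+90+4+13+25+47+1+2+1+7 = 192, so the proportions are 0.00521, 0.00521, 0.46875, 0.02083, 0.06771, 0.13021, 0.24479, 0.00521, 0.01042, 0.00521, 0.03646 (working shown to 5 dp, full precision carried).
H' = −Σ pᵢ ln pᵢ = −((-0.02738) + (-0.02738) + (-0.35517) + (-0.08065) + (-0.18231) + (-0.26545) + (-0.34451) + (-0.02738) + (-0.04755) + (-0.02738) + (-0.12073)) = 1.50589.
With S = 11 species, ln S = 2.39790, so J = 1.50589/2.39790 = 0.62800, i.e. 0.628 to 3 decimal places.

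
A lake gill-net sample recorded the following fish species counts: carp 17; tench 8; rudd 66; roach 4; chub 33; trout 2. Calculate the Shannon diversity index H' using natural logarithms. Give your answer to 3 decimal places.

Total N = 17+8+66+4+33+2 = 130, so the proportions are 0.13077, 0.06154, 0.50769, 0.03077, 0.25385, 0.01538 (working shown to 5 dp, full precision carried).
Each pᵢ ln pᵢ term: 0.13077×(-2.03432)=-0.26603, 0.06154×(-2.78809)=-0.17157, 0.50769×(-0.67788)=-0.34415, 0.03077×(-3.48124)=-0.10712, 0.25385×(-1.37103)=-0.34803, 0.01538×(-4.17439)=-0.06422.
Sum = -1.30112, so H' = 1.301.

1.301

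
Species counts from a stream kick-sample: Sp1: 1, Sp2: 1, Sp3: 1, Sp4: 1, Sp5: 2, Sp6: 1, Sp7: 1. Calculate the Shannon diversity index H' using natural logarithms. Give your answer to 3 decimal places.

Total N = 1+1+1+1+2+1+1 = 8, so the proportions are 0.125, 0.125, 0.125, 0.125, 0.25, 0.125, 0.125 (working shown to 5 dp, full precision carried).
Each pᵢ ln pᵢ term: 0.125×(-2.07944)=-0.25993, 0.125×(-2.07944)=-0.25993, 0.125×(-2.07944)=-0.25993, 0.125×(-2.07944)=-0.25993, 0.25×(-1.38629)=-0.34657, 0.125×(-2.07944)=-0.25993, 0.125×(-2.07944)=-0.25993.
Sum = -1.90615, so H' = 1.906.

1.906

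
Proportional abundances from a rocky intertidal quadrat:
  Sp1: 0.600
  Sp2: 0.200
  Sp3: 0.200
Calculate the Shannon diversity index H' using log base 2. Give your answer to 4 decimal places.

1.3710

Each pᵢ log₂ pᵢ term (working shown to 6 dp, full precision carried): 0.6×(-0.736966)=-0.442179, 0.2×(-2.321928)=-0.464386, 0.2×(-2.321928)=-0.464386.
Sum = -1.370951, so H' = 1.3710.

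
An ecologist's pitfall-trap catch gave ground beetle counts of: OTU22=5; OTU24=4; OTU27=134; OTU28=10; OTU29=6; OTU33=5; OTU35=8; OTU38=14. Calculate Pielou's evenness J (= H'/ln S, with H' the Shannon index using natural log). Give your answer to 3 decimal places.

0.534

Total N = 5+4+134+10+6+5+8+14 = 186, so the proportions are 0.02688, 0.02151, 0.72043, 0.05376, 0.03226, 0.02688, 0.04301, 0.07527 (working shown to 5 dp, full precision carried).
H' = −Σ pᵢ ln pᵢ = −((-0.09721) + (-0.08257) + (-0.23623) + (-0.15716) + (-0.11077) + (-0.09721) + (-0.13532) + (-0.19470)) = 1.11118.
With S = 8 species, ln S = 2.07944, so J = 1.11118/2.07944 = 0.53437, i.e. 0.534 to 3 decimal places.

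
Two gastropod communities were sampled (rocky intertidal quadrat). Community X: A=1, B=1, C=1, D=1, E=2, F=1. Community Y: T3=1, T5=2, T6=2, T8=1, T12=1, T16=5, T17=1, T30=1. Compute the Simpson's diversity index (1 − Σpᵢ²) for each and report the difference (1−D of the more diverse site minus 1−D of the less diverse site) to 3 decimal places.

Community X: N=7, proportions 0.1428571, 0.1428571, 0.1428571, 0.1428571, 0.2857143, 0.1428571, giving 1−D = 0.8163265 (working shown to 7 dp, full precision carried).
Community Y: N=14, proportions 0.0714286, 0.1428571, 0.1428571, 0.0714286, 0.0714286, 0.3571429, 0.0714286, 0.0714286, giving 1−D = 0.8061224.
Difference = |0.8163265 − 0.8061224| = 0.0102041, i.e. 0.010 to 3 decimal places.

0.010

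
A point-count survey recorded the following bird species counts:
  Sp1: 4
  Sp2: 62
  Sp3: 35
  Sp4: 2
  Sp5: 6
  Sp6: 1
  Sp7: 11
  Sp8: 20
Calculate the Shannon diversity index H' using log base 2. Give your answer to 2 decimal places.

Total N = 4+62+35+2+6+1+11+20 = 141, so the proportions are 0.0284, 0.4397, 0.2482, 0.0142, 0.0426, 0.0071, 0.078, 0.1418 (working shown to 4 dp, full precision carried).
Each pᵢ log₂ pᵢ term: 0.0284×(-5.1396)=-0.1458, 0.4397×(-1.1854)=-0.5212, 0.2482×(-2.0103)=-0.4990, 0.0142×(-6.1396)=-0.0871, 0.0426×(-4.5546)=-0.1938, 0.0071×(-7.1396)=-0.0506, 0.078×(-3.6801)=-0.2871, 0.1418×(-2.8176)=-0.3997.
Sum = -2.1843, so H' = 2.18.

2.18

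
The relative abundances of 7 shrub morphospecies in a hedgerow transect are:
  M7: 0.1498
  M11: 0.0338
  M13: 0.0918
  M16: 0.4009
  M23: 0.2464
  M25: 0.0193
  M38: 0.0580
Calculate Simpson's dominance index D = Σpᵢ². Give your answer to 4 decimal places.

0.2572

D = 0.1498² + 0.0338² + 0.0918² + 0.4009² + 0.2464² + 0.0193² + 0.058² = 0.022440 + 0.001142 + 0.008427 + 0.160721 + 0.060713 + 0.000372 + 0.003364 = 0.257180 (working shown to 6 dp, full precision carried).
To 4 decimal places, D = 0.2572.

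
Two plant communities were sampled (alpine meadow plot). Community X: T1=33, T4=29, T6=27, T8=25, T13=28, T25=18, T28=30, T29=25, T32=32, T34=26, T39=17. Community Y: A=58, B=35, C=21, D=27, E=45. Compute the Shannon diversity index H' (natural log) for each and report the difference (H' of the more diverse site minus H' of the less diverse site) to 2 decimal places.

Community X: N=290, proportions 0.1138, 0.1, 0.0931, 0.0862, 0.0966, 0.0621, 0.1034, 0.0862, 0.1103, 0.0897, 0.0586, giving H' = 2.3798 (working shown to 4 dp, full precision carried).
Community Y: N=186, proportions 0.3118, 0.1882, 0.1129, 0.1452, 0.2419, giving H' = 1.5474.
Difference = |2.3798 − 1.5474| = 0.8324, i.e. 0.83 to 2 decimal places.

0.83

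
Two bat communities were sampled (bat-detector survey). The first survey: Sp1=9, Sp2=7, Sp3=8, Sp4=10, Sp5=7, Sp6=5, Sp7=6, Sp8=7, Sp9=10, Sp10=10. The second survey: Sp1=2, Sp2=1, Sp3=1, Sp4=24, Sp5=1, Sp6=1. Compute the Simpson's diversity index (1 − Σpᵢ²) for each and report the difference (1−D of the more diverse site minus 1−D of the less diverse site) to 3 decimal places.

The first survey: N=79, proportions 0.11392, 0.08861, 0.10127, 0.12658, 0.08861, 0.06329, 0.07595, 0.08861, 0.12658, 0.12658, giving 1−D = 0.89537 (working shown to 5 dp, full precision carried).
The second survey: N=30, proportions 0.06667, 0.03333, 0.03333, 0.8, 0.03333, 0.03333, giving 1−D = 0.35111.
Difference = |0.89537 − 0.35111| = 0.54426, i.e. 0.544 to 3 decimal places.

0.544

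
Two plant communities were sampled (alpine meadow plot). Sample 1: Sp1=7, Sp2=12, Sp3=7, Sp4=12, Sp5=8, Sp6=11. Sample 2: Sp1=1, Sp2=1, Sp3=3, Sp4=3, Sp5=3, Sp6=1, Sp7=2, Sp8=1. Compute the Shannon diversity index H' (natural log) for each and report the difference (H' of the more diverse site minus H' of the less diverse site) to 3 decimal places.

Sample 1: N=57, proportions 0.12281, 0.21053, 0.12281, 0.21053, 0.14035, 0.19298, giving H' = 1.76423 (working shown to 5 dp, full precision carried).
Sample 2: N=15, proportions 0.06667, 0.06667, 0.2, 0.2, 0.2, 0.06667, 0.13333, 0.06667, giving H' = 1.95646.
Difference = |1.76423 − 1.95646| = 0.19223, i.e. 0.192 to 3 decimal places.

0.192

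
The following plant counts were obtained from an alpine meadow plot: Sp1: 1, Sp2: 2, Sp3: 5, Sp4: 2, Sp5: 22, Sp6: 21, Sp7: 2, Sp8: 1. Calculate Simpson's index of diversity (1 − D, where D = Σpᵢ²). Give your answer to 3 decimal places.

Total N = 1+2+5+2+22+21+2+1 = 56, so the proportions are 0.01786, 0.03571, 0.08929, 0.03571, 0.39286, 0.375, 0.03571, 0.01786 (working shown to 5 dp, full precision carried).
D = 0.01786² + 0.03571² + 0.08929² + 0.03571² + 0.39286² + 0.375² + 0.03571² + 0.01786² = 0.00032 + 0.00128 + 0.00797 + 0.00128 + 0.15434 + 0.14062 + 0.00128 + 0.00032 = 0.30740.
So 1 − D = 0.69260, i.e. 0.693 to 3 decimal places.

0.693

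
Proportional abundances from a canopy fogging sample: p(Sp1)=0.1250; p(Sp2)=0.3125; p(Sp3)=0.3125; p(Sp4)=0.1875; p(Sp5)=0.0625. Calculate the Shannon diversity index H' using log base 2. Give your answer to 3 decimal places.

Each pᵢ log₂ pᵢ term (working shown to 5 dp, full precision carried): 0.125×(-3.00000)=-0.37500, 0.3125×(-1.67807)=-0.52440, 0.3125×(-1.67807)=-0.52440, 0.1875×(-2.41504)=-0.45282, 0.0625×(-4.00000)=-0.25000.
Sum = -2.12661, so H' = 2.127.

2.127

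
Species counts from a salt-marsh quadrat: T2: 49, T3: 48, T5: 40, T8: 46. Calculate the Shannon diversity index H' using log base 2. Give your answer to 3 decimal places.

Total N = 49+48+40+46 = 183, so the proportions are 0.26776, 0.2623, 0.21858, 0.25137 (working shown to 5 dp, full precision carried).
Each pᵢ log₂ pᵢ term: 0.26776×(-1.90099)=-0.50901, 0.2623×(-1.93074)=-0.50642, 0.21858×(-2.19377)=-0.47951, 0.25137×(-1.99214)=-0.50076.
Sum = -1.99570, so H' = 1.996.

1.996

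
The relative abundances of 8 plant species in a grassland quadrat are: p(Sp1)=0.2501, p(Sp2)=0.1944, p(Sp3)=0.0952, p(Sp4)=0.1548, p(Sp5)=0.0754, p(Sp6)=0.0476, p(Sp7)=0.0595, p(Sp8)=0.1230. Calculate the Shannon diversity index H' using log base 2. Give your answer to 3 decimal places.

2.803

Each pᵢ log₂ pᵢ term (working shown to 5 dp, full precision carried): 0.2501×(-1.99942)=-0.50006, 0.1944×(-2.36290)=-0.45935, 0.0952×(-3.39289)=-0.32300, 0.1548×(-2.69152)=-0.41665, 0.0754×(-3.72929)=-0.28119, 0.0476×(-4.39289)=-0.20910, 0.0595×(-4.07097)=-0.24222, 0.123×(-3.02327)=-0.37186.
Sum = -2.80343, so H' = 2.803.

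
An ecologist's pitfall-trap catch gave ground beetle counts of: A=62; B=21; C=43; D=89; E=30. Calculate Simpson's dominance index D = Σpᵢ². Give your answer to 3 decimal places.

0.249

Total N = 62+21+43+89+30 = 245, so the proportions are 0.25306, 0.08571, 0.17551, 0.36327, 0.12245 (working shown to 5 dp, full precision carried).
D = 0.25306² + 0.08571² + 0.17551² + 0.36327² + 0.12245² = 0.06404 + 0.00735 + 0.03080 + 0.13196 + 0.01499 = 0.24915.
To 3 decimal places, D = 0.249.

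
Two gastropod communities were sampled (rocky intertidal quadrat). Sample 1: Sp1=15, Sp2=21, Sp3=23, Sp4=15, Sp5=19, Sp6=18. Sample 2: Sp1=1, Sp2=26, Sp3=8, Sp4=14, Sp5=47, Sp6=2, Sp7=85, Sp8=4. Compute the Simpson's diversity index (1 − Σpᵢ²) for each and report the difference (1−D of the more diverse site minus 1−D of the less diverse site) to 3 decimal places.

Sample 1: N=111, proportions 0.13514, 0.18919, 0.20721, 0.13514, 0.17117, 0.16216, giving 1−D = 0.82915 (working shown to 5 dp, full precision carried).
Sample 2: N=187, proportions 0.00535, 0.13904, 0.04278, 0.07487, 0.25134, 0.0107, 0.45455, 0.02139, giving 1−D = 0.70285.
Difference = |0.82915 − 0.70285| = 0.12630, i.e. 0.126 to 3 decimal places.

0.126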